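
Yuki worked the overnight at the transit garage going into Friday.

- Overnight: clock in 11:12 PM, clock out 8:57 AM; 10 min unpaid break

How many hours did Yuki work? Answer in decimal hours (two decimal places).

9.58 hours

Overnight: 11:12 PM → midnight = 0 h 48 min; midnight → 8:57 AM = 8 h 57 min; span 9 h 45 min; less 10 min break → 9 h 35 min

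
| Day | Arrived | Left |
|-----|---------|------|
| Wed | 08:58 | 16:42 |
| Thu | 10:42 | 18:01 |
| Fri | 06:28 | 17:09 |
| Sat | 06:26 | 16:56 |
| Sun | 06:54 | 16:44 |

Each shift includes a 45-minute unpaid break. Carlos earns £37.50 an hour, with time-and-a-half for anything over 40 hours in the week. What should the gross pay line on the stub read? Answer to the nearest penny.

Wed: 08:58–16:42 = 7 h 44 min; less 45 min break → 6 h 59 min
Thu: 10:42–18:01 = 7 h 19 min; less 45 min break → 6 h 34 min
Fri: 06:28–17:09 = 10 h 41 min; less 45 min break → 9 h 56 min
Sat: 06:26–16:56 = 10 h 30 min; less 45 min break → 9 h 45 min
Sun: 06:54–16:44 = 9 h 50 min; less 45 min break → 9 h 5 min
Total worked: 42 h 19 min = 2539 min.
Regular 40 h 0 min = 2400 min at £37.50/h; overtime 2 h 19 min = 139 min at £56.25/h.
Pay = (2400 × £37.50 + 139 × £56.25) ÷ 60 = £1630.31.

£1630.31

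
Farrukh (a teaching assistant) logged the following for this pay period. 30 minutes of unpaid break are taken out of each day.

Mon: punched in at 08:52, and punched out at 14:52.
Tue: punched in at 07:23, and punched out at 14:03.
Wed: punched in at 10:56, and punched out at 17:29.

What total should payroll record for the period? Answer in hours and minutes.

17 h 43 min

Mon: 08:52–14:52 = 6 h 0 min; less 30 min break → 5 h 30 min
Tue: 07:23–14:03 = 6 h 40 min; less 30 min break → 6 h 10 min
Wed: 10:56–17:29 = 6 h 33 min; less 30 min break → 6 h 3 min
Total: 5 h 30 min + 6 h 10 min + 6 h 3 min = 17 h 43 min.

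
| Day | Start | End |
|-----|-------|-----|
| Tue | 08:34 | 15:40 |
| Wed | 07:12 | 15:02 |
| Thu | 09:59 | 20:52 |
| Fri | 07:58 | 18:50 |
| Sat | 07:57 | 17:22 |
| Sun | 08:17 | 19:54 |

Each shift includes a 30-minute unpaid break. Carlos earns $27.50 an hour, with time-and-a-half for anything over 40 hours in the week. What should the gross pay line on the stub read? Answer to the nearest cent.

Tue: 08:34–15:40 = 7 h 6 min; less 30 min break → 6 h 36 min
Wed: 07:12–15:02 = 7 h 50 min; less 30 min break → 7 h 20 min
Thu: 09:59–20:52 = 10 h 53 min; less 30 min break → 10 h 23 min
Fri: 07:58–18:50 = 10 h 52 min; less 30 min break → 10 h 22 min
Sat: 07:57–17:22 = 9 h 25 min; less 30 min break → 8 h 55 min
Sun: 08:17–19:54 = 11 h 37 min; less 30 min break → 11 h 7 min
Total worked: 54 h 43 min = 3283 min.
Regular 40 h 0 min = 2400 min at $27.50/h; overtime 14 h 43 min = 883 min at $41.25/h.
Pay = (2400 × $27.50 + 883 × $41.25) ÷ 60 = $1707.06.

$1707.06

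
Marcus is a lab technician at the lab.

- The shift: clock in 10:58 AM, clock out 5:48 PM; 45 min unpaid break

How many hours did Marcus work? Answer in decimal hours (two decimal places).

6.08 hours

The shift: 10:58 AM–5:48 PM = 6 h 50 min; less 45 min break → 6 h 5 min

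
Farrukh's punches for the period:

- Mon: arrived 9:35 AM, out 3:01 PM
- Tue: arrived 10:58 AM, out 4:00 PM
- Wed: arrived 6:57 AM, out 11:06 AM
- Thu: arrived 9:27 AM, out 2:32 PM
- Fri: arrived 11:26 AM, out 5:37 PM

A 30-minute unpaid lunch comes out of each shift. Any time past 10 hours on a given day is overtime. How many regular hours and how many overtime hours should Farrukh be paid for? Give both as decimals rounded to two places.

Mon: 9:35 AM–3:01 PM = 5 h 26 min; less 30 min break → 4 h 56 min
Tue: 10:58 AM–4:00 PM = 5 h 2 min; less 30 min break → 4 h 32 min
Wed: 6:57 AM–11:06 AM = 4 h 9 min; less 30 min break → 3 h 39 min
Thu: 9:27 AM–2:32 PM = 5 h 5 min; less 30 min break → 4 h 35 min
Fri: 11:26 AM–5:37 PM = 6 h 11 min; less 30 min break → 5 h 41 min
Mon reg 4 h 56 min / OT 0 h 0 min; Tue reg 4 h 32 min / OT 0 h 0 min; Wed reg 3 h 39 min / OT 0 h 0 min; Thu reg 4 h 35 min / OT 0 h 0 min; Fri reg 5 h 41 min / OT 0 h 0 min.
Totals: regular 23 h 23 min, overtime 0 h 0 min.

Regular 23.38 hours, overtime 0.00 hours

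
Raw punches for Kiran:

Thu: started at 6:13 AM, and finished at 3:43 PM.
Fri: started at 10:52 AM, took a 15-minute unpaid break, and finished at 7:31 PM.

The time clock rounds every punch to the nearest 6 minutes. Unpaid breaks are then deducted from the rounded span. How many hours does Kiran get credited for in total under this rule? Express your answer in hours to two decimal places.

Thu: in 6:13 AM→6:12 AM, out 3:43 PM→3:42 PM; 9 h 30 min
Fri: in 10:52 AM→10:54 AM, out 7:31 PM→7:30 PM; 8 h 36 min − 15 min = 8 h 21 min
Total credited: 17 h 51 min.

17.85 hours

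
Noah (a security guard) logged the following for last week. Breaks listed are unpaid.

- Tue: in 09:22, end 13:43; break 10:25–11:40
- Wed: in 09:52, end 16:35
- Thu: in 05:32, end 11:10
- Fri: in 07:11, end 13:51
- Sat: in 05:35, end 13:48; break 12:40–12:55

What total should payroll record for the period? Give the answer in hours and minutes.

Tue: 09:22–13:43 = 4 h 21 min; less 75 min break → 3 h 6 min
Wed: 09:52–16:35 = 6 h 43 min
Thu: 05:32–11:10 = 5 h 38 min
Fri: 07:11–13:51 = 6 h 40 min
Sat: 05:35–13:48 = 8 h 13 min; less 15 min break → 7 h 58 min
Total: 3 h 6 min + 6 h 43 min + 5 h 38 min + 6 h 40 min + 7 h 58 min = 30 h 5 min.

30 h 5 min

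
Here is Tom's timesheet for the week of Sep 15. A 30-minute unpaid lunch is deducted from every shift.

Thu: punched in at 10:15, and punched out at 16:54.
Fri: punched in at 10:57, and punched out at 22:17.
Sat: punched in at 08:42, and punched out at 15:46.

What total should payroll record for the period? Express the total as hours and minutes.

Thu: 10:15–16:54 = 6 h 39 min; less 30 min break → 6 h 9 min
Fri: 10:57–22:17 = 11 h 20 min; less 30 min break → 10 h 50 min
Sat: 08:42–15:46 = 7 h 4 min; less 30 min break → 6 h 34 min
Total: 6 h 9 min + 10 h 50 min + 6 h 34 min = 23 h 33 min.

23 h 33 min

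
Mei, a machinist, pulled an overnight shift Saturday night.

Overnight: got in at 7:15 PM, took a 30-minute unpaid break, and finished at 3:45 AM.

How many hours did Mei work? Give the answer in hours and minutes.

8 h 0 min

Overnight: 7:15 PM → midnight = 4 h 45 min; midnight → 3:45 AM = 3 h 45 min; span 8 h 30 min; less 30 min break → 8 h 0 min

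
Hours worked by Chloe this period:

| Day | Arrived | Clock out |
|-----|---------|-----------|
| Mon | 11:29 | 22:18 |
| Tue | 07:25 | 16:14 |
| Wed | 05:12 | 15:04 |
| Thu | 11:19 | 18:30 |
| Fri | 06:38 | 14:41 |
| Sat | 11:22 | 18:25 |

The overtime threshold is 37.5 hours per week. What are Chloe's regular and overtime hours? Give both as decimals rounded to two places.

Regular 37.50 hours, overtime 14.28 hours

Mon: 11:29–22:18 = 10 h 49 min
Tue: 07:25–16:14 = 8 h 49 min
Wed: 05:12–15:04 = 9 h 52 min
Thu: 11:19–18:30 = 7 h 11 min
Fri: 06:38–14:41 = 8 h 3 min
Sat: 11:22–18:25 = 7 h 3 min
Total worked: 51 h 47 min = 51.78 h.
Threshold 37.5 h → overtime 14 h 17 min, regular 37 h 30 min.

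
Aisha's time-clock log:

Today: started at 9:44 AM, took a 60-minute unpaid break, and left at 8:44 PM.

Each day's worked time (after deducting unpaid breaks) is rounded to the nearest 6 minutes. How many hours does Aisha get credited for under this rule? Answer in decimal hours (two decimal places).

10.00 hours

Today: 9:44 AM–8:44 PM = 11 h 0 min − 60 min = 10 h 0 min → rounds to 10 h 0 min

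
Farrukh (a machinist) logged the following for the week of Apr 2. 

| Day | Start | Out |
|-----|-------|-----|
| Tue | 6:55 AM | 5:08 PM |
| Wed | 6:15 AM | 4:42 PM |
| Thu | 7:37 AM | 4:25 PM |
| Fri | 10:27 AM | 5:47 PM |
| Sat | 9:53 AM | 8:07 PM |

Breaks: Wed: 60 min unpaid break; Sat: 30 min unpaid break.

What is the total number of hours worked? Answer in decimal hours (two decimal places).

45.53 hours

Tue: 6:55 AM–5:08 PM = 10 h 13 min
Wed: 6:15 AM–4:42 PM = 10 h 27 min; less 60 min break → 9 h 27 min
Thu: 7:37 AM–4:25 PM = 8 h 48 min
Fri: 10:27 AM–5:47 PM = 7 h 20 min
Sat: 9:53 AM–8:07 PM = 10 h 14 min; less 30 min break → 9 h 44 min
Total: 10 h 13 min + 9 h 27 min + 8 h 48 min + 7 h 20 min + 9 h 44 min = 45 h 32 min.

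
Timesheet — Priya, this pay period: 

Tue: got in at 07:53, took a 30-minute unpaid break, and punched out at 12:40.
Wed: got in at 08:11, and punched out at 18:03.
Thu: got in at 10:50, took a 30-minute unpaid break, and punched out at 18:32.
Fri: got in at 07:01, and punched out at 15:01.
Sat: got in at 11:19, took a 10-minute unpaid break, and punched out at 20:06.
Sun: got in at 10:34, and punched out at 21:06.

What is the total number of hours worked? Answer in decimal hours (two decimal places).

Tue: 07:53–12:40 = 4 h 47 min; less 30 min break → 4 h 17 min
Wed: 08:11–18:03 = 9 h 52 min
Thu: 10:50–18:32 = 7 h 42 min; less 30 min break → 7 h 12 min
Fri: 07:01–15:01 = 8 h 0 min
Sat: 11:19–20:06 = 8 h 47 min; less 10 min break → 8 h 37 min
Sun: 10:34–21:06 = 10 h 32 min
Total: 4 h 17 min + 9 h 52 min + 7 h 12 min + 8 h 0 min + 8 h 37 min + 10 h 32 min = 48 h 30 min.

48.50 hours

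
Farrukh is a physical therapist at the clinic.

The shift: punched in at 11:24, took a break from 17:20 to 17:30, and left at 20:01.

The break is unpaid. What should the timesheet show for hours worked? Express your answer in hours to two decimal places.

8.45 hours

The shift: 11:24–20:01 = 8 h 37 min; less 10 min break → 8 h 27 min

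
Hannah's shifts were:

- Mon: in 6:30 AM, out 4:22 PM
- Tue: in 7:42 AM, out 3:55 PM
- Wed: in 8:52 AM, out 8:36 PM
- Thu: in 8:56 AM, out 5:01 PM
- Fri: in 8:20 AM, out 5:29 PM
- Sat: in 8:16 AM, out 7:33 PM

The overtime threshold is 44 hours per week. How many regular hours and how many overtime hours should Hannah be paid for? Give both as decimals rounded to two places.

Regular 44.00 hours, overtime 14.33 hours

Mon: 6:30 AM–4:22 PM = 9 h 52 min
Tue: 7:42 AM–3:55 PM = 8 h 13 min
Wed: 8:52 AM–8:36 PM = 11 h 44 min
Thu: 8:56 AM–5:01 PM = 8 h 5 min
Fri: 8:20 AM–5:29 PM = 9 h 9 min
Sat: 8:16 AM–7:33 PM = 11 h 17 min
Total worked: 58 h 20 min = 58.33 h.
Threshold 44 h → overtime 14 h 20 min, regular 44 h 0 min.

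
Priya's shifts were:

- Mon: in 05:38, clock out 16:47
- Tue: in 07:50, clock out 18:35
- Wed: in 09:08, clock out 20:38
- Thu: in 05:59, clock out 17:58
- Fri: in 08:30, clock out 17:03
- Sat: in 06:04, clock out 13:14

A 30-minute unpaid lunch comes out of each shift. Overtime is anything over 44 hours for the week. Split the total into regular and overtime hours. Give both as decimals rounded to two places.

Mon: 05:38–16:47 = 11 h 9 min; less 30 min break → 10 h 39 min
Tue: 07:50–18:35 = 10 h 45 min; less 30 min break → 10 h 15 min
Wed: 09:08–20:38 = 11 h 30 min; less 30 min break → 11 h 0 min
Thu: 05:59–17:58 = 11 h 59 min; less 30 min break → 11 h 29 min
Fri: 08:30–17:03 = 8 h 33 min; less 30 min break → 8 h 3 min
Sat: 06:04–13:14 = 7 h 10 min; less 30 min break → 6 h 40 min
Total worked: 58 h 6 min = 58.10 h.
Threshold 44 h → overtime 14 h 6 min, regular 44 h 0 min.

Regular 44.00 hours, overtime 14.10 hours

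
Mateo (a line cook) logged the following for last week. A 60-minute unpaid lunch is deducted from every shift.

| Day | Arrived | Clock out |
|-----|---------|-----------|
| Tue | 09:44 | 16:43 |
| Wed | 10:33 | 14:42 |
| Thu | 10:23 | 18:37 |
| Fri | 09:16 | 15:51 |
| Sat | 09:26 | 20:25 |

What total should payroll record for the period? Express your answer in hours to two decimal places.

31.93 hours

Tue: 09:44–16:43 = 6 h 59 min; less 60 min break → 5 h 59 min
Wed: 10:33–14:42 = 4 h 9 min; less 60 min break → 3 h 9 min
Thu: 10:23–18:37 = 8 h 14 min; less 60 min break → 7 h 14 min
Fri: 09:16–15:51 = 6 h 35 min; less 60 min break → 5 h 35 min
Sat: 09:26–20:25 = 10 h 59 min; less 60 min break → 9 h 59 min
Total: 5 h 59 min + 3 h 9 min + 7 h 14 min + 5 h 35 min + 9 h 59 min = 31 h 56 min.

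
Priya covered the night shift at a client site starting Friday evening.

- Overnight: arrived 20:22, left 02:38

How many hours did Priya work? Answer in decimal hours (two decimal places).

Overnight: 20:22 → midnight = 3 h 38 min; midnight → 02:38 = 2 h 38 min; span 6 h 16 min

6.27 hours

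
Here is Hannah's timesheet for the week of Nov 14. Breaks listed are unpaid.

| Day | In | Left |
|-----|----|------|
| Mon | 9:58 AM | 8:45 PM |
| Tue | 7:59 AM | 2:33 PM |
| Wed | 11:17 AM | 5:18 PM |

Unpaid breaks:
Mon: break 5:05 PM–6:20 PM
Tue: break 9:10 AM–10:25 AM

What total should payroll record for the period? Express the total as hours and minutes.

20 h 52 min

Mon: 9:58 AM–8:45 PM = 10 h 47 min; less 75 min break → 9 h 32 min
Tue: 7:59 AM–2:33 PM = 6 h 34 min; less 75 min break → 5 h 19 min
Wed: 11:17 AM–5:18 PM = 6 h 1 min
Total: 9 h 32 min + 5 h 19 min + 6 h 1 min = 20 h 52 min.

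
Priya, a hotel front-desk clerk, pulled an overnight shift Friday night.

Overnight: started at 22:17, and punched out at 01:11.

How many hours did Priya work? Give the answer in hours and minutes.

2 h 54 min

Overnight: 22:17 → midnight = 1 h 43 min; midnight → 01:11 = 1 h 11 min; span 2 h 54 min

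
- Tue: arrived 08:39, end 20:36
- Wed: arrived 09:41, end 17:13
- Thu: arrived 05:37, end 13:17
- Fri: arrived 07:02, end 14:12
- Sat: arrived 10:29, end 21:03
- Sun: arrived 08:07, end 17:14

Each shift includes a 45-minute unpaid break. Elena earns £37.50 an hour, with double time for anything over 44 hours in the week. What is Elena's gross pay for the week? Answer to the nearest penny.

£2062.50

Tue: 08:39–20:36 = 11 h 57 min; less 45 min break → 11 h 12 min
Wed: 09:41–17:13 = 7 h 32 min; less 45 min break → 6 h 47 min
Thu: 05:37–13:17 = 7 h 40 min; less 45 min break → 6 h 55 min
Fri: 07:02–14:12 = 7 h 10 min; less 45 min break → 6 h 25 min
Sat: 10:29–21:03 = 10 h 34 min; less 45 min break → 9 h 49 min
Sun: 08:07–17:14 = 9 h 7 min; less 45 min break → 8 h 22 min
Total worked: 49 h 30 min = 2970 min.
Regular 44 h 0 min = 2640 min at £37.50/h; overtime 5 h 30 min = 330 min at £75.00/h.
Pay = (2640 × £37.50 + 330 × £75.00) ÷ 60 = £2062.50.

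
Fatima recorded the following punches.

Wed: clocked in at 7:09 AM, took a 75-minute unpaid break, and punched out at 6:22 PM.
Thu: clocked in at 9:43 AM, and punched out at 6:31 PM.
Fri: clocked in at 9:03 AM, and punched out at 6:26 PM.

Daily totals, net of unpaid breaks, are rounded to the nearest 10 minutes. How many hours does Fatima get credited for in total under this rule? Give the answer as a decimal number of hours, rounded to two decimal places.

Wed: 7:09 AM–6:22 PM = 11 h 13 min − 75 min = 9 h 58 min → rounds to 10 h 0 min
Thu: 9:43 AM–6:31 PM = 8 h 48 min → rounds to 8 h 50 min
Fri: 9:03 AM–6:26 PM = 9 h 23 min → rounds to 9 h 20 min
Total credited: 28 h 10 min.

28.17 hours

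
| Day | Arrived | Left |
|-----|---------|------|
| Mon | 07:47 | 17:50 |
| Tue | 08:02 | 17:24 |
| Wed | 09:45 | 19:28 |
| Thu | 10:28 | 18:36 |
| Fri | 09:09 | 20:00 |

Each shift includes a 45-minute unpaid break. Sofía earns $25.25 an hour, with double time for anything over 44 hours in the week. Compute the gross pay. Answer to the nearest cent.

$1129.52

Mon: 07:47–17:50 = 10 h 3 min; less 45 min break → 9 h 18 min
Tue: 08:02–17:24 = 9 h 22 min; less 45 min break → 8 h 37 min
Wed: 09:45–19:28 = 9 h 43 min; less 45 min break → 8 h 58 min
Thu: 10:28–18:36 = 8 h 8 min; less 45 min break → 7 h 23 min
Fri: 09:09–20:00 = 10 h 51 min; less 45 min break → 10 h 6 min
Total worked: 44 h 22 min = 2662 min.
Regular 44 h 0 min = 2640 min at $25.25/h; overtime 0 h 22 min = 22 min at $50.50/h.
Pay = (2640 × $25.25 + 22 × $50.50) ÷ 60 = $1129.52.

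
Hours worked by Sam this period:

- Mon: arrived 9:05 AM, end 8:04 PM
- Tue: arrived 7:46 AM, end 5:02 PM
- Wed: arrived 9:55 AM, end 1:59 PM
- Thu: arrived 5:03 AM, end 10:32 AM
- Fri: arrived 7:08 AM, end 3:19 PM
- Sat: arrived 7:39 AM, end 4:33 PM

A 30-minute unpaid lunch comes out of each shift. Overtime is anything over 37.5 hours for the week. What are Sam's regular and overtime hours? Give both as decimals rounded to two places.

Regular 37.50 hours, overtime 6.38 hours

Mon: 9:05 AM–8:04 PM = 10 h 59 min; less 30 min break → 10 h 29 min
Tue: 7:46 AM–5:02 PM = 9 h 16 min; less 30 min break → 8 h 46 min
Wed: 9:55 AM–1:59 PM = 4 h 4 min; less 30 min break → 3 h 34 min
Thu: 5:03 AM–10:32 AM = 5 h 29 min; less 30 min break → 4 h 59 min
Fri: 7:08 AM–3:19 PM = 8 h 11 min; less 30 min break → 7 h 41 min
Sat: 7:39 AM–4:33 PM = 8 h 54 min; less 30 min break → 8 h 24 min
Total worked: 43 h 53 min = 43.88 h.
Threshold 37.5 h → overtime 6 h 23 min, regular 37 h 30 min.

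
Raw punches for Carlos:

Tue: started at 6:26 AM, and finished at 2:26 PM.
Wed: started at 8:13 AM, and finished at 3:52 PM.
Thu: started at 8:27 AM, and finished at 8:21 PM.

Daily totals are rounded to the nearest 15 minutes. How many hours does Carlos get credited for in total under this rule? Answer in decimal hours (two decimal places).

27.75 hours

Tue: 6:26 AM–2:26 PM = 8 h 0 min → rounds to 8 h 0 min
Wed: 8:13 AM–3:52 PM = 7 h 39 min → rounds to 7 h 45 min
Thu: 8:27 AM–8:21 PM = 11 h 54 min → rounds to 12 h 0 min
Total credited: 27 h 45 min.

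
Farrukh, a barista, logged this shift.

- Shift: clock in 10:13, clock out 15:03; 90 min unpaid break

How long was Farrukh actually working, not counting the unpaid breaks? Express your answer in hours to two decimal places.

Shift: 10:13–15:03 = 4 h 50 min; less 90 min break → 3 h 20 min

3.33 hours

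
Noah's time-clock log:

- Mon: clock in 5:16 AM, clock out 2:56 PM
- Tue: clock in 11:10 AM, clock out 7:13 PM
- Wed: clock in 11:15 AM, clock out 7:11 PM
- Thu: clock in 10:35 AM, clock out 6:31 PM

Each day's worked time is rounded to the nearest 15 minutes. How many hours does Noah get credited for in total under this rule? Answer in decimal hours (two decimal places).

33.75 hours

Mon: 5:16 AM–2:56 PM = 9 h 40 min → rounds to 9 h 45 min
Tue: 11:10 AM–7:13 PM = 8 h 3 min → rounds to 8 h 0 min
Wed: 11:15 AM–7:11 PM = 7 h 56 min → rounds to 8 h 0 min
Thu: 10:35 AM–6:31 PM = 7 h 56 min → rounds to 8 h 0 min
Total credited: 33 h 45 min.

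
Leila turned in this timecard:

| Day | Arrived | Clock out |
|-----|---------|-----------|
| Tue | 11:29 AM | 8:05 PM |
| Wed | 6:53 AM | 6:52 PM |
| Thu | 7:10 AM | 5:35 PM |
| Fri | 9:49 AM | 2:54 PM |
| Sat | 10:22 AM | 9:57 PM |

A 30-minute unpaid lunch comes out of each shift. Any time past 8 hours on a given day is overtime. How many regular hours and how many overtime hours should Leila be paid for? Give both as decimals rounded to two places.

Regular 36.58 hours, overtime 8.58 hours

Tue: 11:29 AM–8:05 PM = 8 h 36 min; less 30 min break → 8 h 6 min
Wed: 6:53 AM–6:52 PM = 11 h 59 min; less 30 min break → 11 h 29 min
Thu: 7:10 AM–5:35 PM = 10 h 25 min; less 30 min break → 9 h 55 min
Fri: 9:49 AM–2:54 PM = 5 h 5 min; less 30 min break → 4 h 35 min
Sat: 10:22 AM–9:57 PM = 11 h 35 min; less 30 min break → 11 h 5 min
Tue reg 8 h 0 min / OT 0 h 6 min; Wed reg 8 h 0 min / OT 3 h 29 min; Thu reg 8 h 0 min / OT 1 h 55 min; Fri reg 4 h 35 min / OT 0 h 0 min; Sat reg 8 h 0 min / OT 3 h 5 min.
Totals: regular 36 h 35 min, overtime 8 h 35 min.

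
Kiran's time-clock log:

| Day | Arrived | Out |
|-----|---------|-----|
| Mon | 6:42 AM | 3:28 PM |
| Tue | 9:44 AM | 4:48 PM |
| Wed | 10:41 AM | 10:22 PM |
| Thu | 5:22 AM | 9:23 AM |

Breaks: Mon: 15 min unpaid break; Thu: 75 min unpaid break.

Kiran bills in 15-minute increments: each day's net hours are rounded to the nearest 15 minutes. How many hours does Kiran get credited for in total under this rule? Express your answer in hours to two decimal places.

Mon: 6:42 AM–3:28 PM = 8 h 46 min − 15 min = 8 h 31 min → rounds to 8 h 30 min
Tue: 9:44 AM–4:48 PM = 7 h 4 min → rounds to 7 h 0 min
Wed: 10:41 AM–10:22 PM = 11 h 41 min → rounds to 11 h 45 min
Thu: 5:22 AM–9:23 AM = 4 h 1 min − 75 min = 2 h 46 min → rounds to 2 h 45 min
Total credited: 30 h 0 min.

30.00 hours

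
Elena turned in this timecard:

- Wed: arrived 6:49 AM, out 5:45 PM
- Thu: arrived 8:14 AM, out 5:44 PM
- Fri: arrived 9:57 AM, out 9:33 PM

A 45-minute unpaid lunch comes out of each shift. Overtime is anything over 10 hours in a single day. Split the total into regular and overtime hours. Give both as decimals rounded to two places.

Wed: 6:49 AM–5:45 PM = 10 h 56 min; less 45 min break → 10 h 11 min
Thu: 8:14 AM–5:44 PM = 9 h 30 min; less 45 min break → 8 h 45 min
Fri: 9:57 AM–9:33 PM = 11 h 36 min; less 45 min break → 10 h 51 min
Wed reg 10 h 0 min / OT 0 h 11 min; Thu reg 8 h 45 min / OT 0 h 0 min; Fri reg 10 h 0 min / OT 0 h 51 min.
Totals: regular 28 h 45 min, overtime 1 h 2 min.

Regular 28.75 hours, overtime 1.03 hours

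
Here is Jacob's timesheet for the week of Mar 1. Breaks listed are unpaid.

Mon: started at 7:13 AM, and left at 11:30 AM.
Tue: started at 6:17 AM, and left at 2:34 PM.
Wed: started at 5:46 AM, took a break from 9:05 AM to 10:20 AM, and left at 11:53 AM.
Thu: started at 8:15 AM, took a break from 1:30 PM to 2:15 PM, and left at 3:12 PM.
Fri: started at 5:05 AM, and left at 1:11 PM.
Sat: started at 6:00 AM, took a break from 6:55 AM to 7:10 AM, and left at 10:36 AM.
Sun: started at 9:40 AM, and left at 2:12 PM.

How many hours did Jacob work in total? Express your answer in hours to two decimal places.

Mon: 7:13 AM–11:30 AM = 4 h 17 min
Tue: 6:17 AM–2:34 PM = 8 h 17 min
Wed: 5:46 AM–11:53 AM = 6 h 7 min; less 75 min break → 4 h 52 min
Thu: 8:15 AM–3:12 PM = 6 h 57 min; less 45 min break → 6 h 12 min
Fri: 5:05 AM–1:11 PM = 8 h 6 min
Sat: 6:00 AM–10:36 AM = 4 h 36 min; less 15 min break → 4 h 21 min
Sun: 9:40 AM–2:12 PM = 4 h 32 min
Total: 4 h 17 min + 8 h 17 min + 4 h 52 min + 6 h 12 min + 8 h 6 min + 4 h 21 min + 4 h 32 min = 40 h 37 min.

40.62 hours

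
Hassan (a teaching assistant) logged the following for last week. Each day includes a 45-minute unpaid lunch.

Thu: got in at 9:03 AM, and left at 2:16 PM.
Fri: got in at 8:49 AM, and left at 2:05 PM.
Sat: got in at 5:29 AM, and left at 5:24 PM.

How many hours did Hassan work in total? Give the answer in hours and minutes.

20 h 9 min

Thu: 9:03 AM–2:16 PM = 5 h 13 min; less 45 min break → 4 h 28 min
Fri: 8:49 AM–2:05 PM = 5 h 16 min; less 45 min break → 4 h 31 min
Sat: 5:29 AM–5:24 PM = 11 h 55 min; less 45 min break → 11 h 10 min
Total: 4 h 28 min + 4 h 31 min + 11 h 10 min = 20 h 9 min.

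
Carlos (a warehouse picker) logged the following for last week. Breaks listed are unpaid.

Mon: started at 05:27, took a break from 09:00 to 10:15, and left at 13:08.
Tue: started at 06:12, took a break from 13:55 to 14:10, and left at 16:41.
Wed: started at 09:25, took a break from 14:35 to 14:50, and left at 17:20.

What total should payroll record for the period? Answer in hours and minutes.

Mon: 05:27–13:08 = 7 h 41 min; less 75 min break → 6 h 26 min
Tue: 06:12–16:41 = 10 h 29 min; less 15 min break → 10 h 14 min
Wed: 09:25–17:20 = 7 h 55 min; less 15 min break → 7 h 40 min
Total: 6 h 26 min + 10 h 14 min + 7 h 40 min = 24 h 20 min.

24 h 20 min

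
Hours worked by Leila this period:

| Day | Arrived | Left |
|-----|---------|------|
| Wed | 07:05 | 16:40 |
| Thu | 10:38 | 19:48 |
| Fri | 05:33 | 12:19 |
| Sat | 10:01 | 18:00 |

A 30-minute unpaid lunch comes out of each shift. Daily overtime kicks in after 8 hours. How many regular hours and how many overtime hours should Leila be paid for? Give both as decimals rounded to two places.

Regular 29.75 hours, overtime 1.75 hours

Wed: 07:05–16:40 = 9 h 35 min; less 30 min break → 9 h 5 min
Thu: 10:38–19:48 = 9 h 10 min; less 30 min break → 8 h 40 min
Fri: 05:33–12:19 = 6 h 46 min; less 30 min break → 6 h 16 min
Sat: 10:01–18:00 = 7 h 59 min; less 30 min break → 7 h 29 min
Wed reg 8 h 0 min / OT 1 h 5 min; Thu reg 8 h 0 min / OT 0 h 40 min; Fri reg 6 h 16 min / OT 0 h 0 min; Sat reg 7 h 29 min / OT 0 h 0 min.
Totals: regular 29 h 45 min, overtime 1 h 45 min.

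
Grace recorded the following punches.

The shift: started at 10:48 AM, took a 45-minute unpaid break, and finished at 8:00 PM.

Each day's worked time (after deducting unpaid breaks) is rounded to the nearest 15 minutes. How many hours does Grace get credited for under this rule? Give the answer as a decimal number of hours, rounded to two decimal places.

The shift: 10:48 AM–8:00 PM = 9 h 12 min − 45 min = 8 h 27 min → rounds to 8 h 30 min

8.50 hours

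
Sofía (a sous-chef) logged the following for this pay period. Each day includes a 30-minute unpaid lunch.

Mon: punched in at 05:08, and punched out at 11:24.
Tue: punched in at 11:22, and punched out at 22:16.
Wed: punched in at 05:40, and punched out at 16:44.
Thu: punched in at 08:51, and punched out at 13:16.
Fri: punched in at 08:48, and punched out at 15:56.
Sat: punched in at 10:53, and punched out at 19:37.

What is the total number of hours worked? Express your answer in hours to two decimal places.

Mon: 05:08–11:24 = 6 h 16 min; less 30 min break → 5 h 46 min
Tue: 11:22–22:16 = 10 h 54 min; less 30 min break → 10 h 24 min
Wed: 05:40–16:44 = 11 h 4 min; less 30 min break → 10 h 34 min
Thu: 08:51–13:16 = 4 h 25 min; less 30 min break → 3 h 55 min
Fri: 08:48–15:56 = 7 h 8 min; less 30 min break → 6 h 38 min
Sat: 10:53–19:37 = 8 h 44 min; less 30 min break → 8 h 14 min
Total: 5 h 46 min + 10 h 24 min + 10 h 34 min + 3 h 55 min + 6 h 38 min + 8 h 14 min = 45 h 31 min.

45.52 hours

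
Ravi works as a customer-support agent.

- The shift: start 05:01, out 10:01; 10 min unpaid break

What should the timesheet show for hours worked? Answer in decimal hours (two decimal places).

The shift: 05:01–10:01 = 5 h 0 min; less 10 min break → 4 h 50 min

4.83 hours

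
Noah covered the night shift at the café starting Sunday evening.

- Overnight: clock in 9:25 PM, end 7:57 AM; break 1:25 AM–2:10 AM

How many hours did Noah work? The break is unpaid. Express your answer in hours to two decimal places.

9.78 hours

Overnight: 9:25 PM → midnight = 2 h 35 min; midnight → 7:57 AM = 7 h 57 min; span 10 h 32 min; less 45 min break → 9 h 47 min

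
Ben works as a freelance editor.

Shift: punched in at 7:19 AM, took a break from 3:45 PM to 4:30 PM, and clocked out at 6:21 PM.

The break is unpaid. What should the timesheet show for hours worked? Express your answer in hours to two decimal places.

Shift: 7:19 AM–6:21 PM = 11 h 2 min; less 45 min break → 10 h 17 min

10.28 hours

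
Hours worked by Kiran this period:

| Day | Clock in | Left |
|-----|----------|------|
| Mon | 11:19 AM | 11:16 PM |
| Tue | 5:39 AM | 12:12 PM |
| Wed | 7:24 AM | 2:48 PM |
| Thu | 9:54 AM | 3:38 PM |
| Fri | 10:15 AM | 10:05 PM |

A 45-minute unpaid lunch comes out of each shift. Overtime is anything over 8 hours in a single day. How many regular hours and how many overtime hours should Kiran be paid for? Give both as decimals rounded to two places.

Regular 33.43 hours, overtime 6.28 hours

Mon: 11:19 AM–11:16 PM = 11 h 57 min; less 45 min break → 11 h 12 min
Tue: 5:39 AM–12:12 PM = 6 h 33 min; less 45 min break → 5 h 48 min
Wed: 7:24 AM–2:48 PM = 7 h 24 min; less 45 min break → 6 h 39 min
Thu: 9:54 AM–3:38 PM = 5 h 44 min; less 45 min break → 4 h 59 min
Fri: 10:15 AM–10:05 PM = 11 h 50 min; less 45 min break → 11 h 5 min
Mon reg 8 h 0 min / OT 3 h 12 min; Tue reg 5 h 48 min / OT 0 h 0 min; Wed reg 6 h 39 min / OT 0 h 0 min; Thu reg 4 h 59 min / OT 0 h 0 min; Fri reg 8 h 0 min / OT 3 h 5 min.
Totals: regular 33 h 26 min, overtime 6 h 17 min.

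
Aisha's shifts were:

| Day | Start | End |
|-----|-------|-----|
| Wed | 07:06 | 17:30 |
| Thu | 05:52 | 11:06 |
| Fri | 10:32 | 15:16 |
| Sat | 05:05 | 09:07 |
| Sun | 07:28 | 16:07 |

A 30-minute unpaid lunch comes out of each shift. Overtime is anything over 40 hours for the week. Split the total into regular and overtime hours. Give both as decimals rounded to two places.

Regular 30.55 hours, overtime 0.00 hours

Wed: 07:06–17:30 = 10 h 24 min; less 30 min break → 9 h 54 min
Thu: 05:52–11:06 = 5 h 14 min; less 30 min break → 4 h 44 min
Fri: 10:32–15:16 = 4 h 44 min; less 30 min break → 4 h 14 min
Sat: 05:05–09:07 = 4 h 2 min; less 30 min break → 3 h 32 min
Sun: 07:28–16:07 = 8 h 39 min; less 30 min break → 8 h 9 min
Total worked: 30 h 33 min = 30.55 h.
Threshold 40 h → overtime 0 h 0 min, regular 30 h 33 min.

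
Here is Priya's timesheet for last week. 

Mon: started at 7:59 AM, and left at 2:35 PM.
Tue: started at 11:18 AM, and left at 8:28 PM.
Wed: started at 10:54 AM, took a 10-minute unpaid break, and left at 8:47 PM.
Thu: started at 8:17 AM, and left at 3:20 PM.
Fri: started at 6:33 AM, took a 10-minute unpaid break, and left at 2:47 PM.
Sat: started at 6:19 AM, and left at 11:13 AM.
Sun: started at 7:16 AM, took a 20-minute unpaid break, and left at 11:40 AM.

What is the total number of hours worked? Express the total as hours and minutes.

Mon: 7:59 AM–2:35 PM = 6 h 36 min
Tue: 11:18 AM–8:28 PM = 9 h 10 min
Wed: 10:54 AM–8:47 PM = 9 h 53 min; less 10 min break → 9 h 43 min
Thu: 8:17 AM–3:20 PM = 7 h 3 min
Fri: 6:33 AM–2:47 PM = 8 h 14 min; less 10 min break → 8 h 4 min
Sat: 6:19 AM–11:13 AM = 4 h 54 min
Sun: 7:16 AM–11:40 AM = 4 h 24 min; less 20 min break → 4 h 4 min
Total: 6 h 36 min + 9 h 10 min + 9 h 43 min + 7 h 3 min + 8 h 4 min + 4 h 54 min + 4 h 4 min = 49 h 34 min.

49 h 34 min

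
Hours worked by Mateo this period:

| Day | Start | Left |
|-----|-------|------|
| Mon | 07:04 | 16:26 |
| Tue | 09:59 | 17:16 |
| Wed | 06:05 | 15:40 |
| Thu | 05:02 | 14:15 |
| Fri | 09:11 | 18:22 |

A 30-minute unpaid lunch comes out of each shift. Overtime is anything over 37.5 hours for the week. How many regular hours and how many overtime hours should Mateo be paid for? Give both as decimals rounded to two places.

Mon: 07:04–16:26 = 9 h 22 min; less 30 min break → 8 h 52 min
Tue: 09:59–17:16 = 7 h 17 min; less 30 min break → 6 h 47 min
Wed: 06:05–15:40 = 9 h 35 min; less 30 min break → 9 h 5 min
Thu: 05:02–14:15 = 9 h 13 min; less 30 min break → 8 h 43 min
Fri: 09:11–18:22 = 9 h 11 min; less 30 min break → 8 h 41 min
Total worked: 42 h 8 min = 42.13 h.
Threshold 37.5 h → overtime 4 h 38 min, regular 37 h 30 min.

Regular 37.50 hours, overtime 4.63 hours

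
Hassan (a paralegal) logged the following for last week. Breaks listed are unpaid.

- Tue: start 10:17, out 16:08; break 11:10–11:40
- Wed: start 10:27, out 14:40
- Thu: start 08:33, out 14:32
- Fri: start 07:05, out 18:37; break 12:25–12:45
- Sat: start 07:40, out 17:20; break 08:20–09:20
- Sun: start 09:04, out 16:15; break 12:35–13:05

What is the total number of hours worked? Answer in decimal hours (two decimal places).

42.10 hours

Tue: 10:17–16:08 = 5 h 51 min; less 30 min break → 5 h 21 min
Wed: 10:27–14:40 = 4 h 13 min
Thu: 08:33–14:32 = 5 h 59 min
Fri: 07:05–18:37 = 11 h 32 min; less 20 min break → 11 h 12 min
Sat: 07:40–17:20 = 9 h 40 min; less 60 min break → 8 h 40 min
Sun: 09:04–16:15 = 7 h 11 min; less 30 min break → 6 h 41 min
Total: 5 h 21 min + 4 h 13 min + 5 h 59 min + 11 h 12 min + 8 h 40 min + 6 h 41 min = 42 h 6 min.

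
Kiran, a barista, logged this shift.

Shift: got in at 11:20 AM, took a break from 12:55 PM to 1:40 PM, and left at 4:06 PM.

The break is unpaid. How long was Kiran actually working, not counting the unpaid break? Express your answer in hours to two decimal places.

Shift: 11:20 AM–4:06 PM = 4 h 46 min; less 45 min break → 4 h 1 min

4.02 hours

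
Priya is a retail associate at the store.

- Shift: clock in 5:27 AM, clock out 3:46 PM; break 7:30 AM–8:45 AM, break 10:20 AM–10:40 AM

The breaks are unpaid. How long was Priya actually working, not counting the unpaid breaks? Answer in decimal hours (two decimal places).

8.73 hours

Shift: 5:27 AM–3:46 PM = 10 h 19 min; less 95 min break → 8 h 44 min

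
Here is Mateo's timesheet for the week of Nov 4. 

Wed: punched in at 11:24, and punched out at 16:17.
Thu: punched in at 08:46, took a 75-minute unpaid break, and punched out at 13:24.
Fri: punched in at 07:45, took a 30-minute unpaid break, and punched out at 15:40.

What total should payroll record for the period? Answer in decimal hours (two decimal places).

Wed: 11:24–16:17 = 4 h 53 min
Thu: 08:46–13:24 = 4 h 38 min; less 75 min break → 3 h 23 min
Fri: 07:45–15:40 = 7 h 55 min; less 30 min break → 7 h 25 min
Total: 4 h 53 min + 3 h 23 min + 7 h 25 min = 15 h 41 min.

15.68 hours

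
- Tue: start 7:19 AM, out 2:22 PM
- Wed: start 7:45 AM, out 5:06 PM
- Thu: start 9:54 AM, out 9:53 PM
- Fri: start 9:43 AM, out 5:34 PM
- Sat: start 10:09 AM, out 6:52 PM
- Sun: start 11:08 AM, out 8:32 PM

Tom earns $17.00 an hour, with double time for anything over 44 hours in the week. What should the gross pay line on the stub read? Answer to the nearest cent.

$1099.90

Tue: 7:19 AM–2:22 PM = 7 h 3 min
Wed: 7:45 AM–5:06 PM = 9 h 21 min
Thu: 9:54 AM–9:53 PM = 11 h 59 min
Fri: 9:43 AM–5:34 PM = 7 h 51 min
Sat: 10:09 AM–6:52 PM = 8 h 43 min
Sun: 11:08 AM–8:32 PM = 9 h 24 min
Total worked: 54 h 21 min = 3261 min.
Regular 44 h 0 min = 2640 min at $17.00/h; overtime 10 h 21 min = 621 min at $34.00/h.
Pay = (2640 × $17.00 + 621 × $34.00) ÷ 60 = $1099.90.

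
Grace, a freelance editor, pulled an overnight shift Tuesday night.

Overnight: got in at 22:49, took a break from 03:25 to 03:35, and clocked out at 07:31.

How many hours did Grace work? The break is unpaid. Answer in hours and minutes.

Overnight: 22:49 → midnight = 1 h 11 min; midnight → 07:31 = 7 h 31 min; span 8 h 42 min; less 10 min break → 8 h 32 min

8 h 32 min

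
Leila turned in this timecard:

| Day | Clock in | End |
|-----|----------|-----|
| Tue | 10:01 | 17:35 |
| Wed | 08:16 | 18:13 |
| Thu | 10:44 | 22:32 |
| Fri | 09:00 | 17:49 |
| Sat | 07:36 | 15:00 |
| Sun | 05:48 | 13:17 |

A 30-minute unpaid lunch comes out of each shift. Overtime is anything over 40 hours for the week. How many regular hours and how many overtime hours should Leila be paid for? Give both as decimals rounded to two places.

Regular 40.00 hours, overtime 10.02 hours

Tue: 10:01–17:35 = 7 h 34 min; less 30 min break → 7 h 4 min
Wed: 08:16–18:13 = 9 h 57 min; less 30 min break → 9 h 27 min
Thu: 10:44–22:32 = 11 h 48 min; less 30 min break → 11 h 18 min
Fri: 09:00–17:49 = 8 h 49 min; less 30 min break → 8 h 19 min
Sat: 07:36–15:00 = 7 h 24 min; less 30 min break → 6 h 54 min
Sun: 05:48–13:17 = 7 h 29 min; less 30 min break → 6 h 59 min
Total worked: 50 h 1 min = 50.02 h.
Threshold 40 h → overtime 10 h 1 min, regular 40 h 0 min.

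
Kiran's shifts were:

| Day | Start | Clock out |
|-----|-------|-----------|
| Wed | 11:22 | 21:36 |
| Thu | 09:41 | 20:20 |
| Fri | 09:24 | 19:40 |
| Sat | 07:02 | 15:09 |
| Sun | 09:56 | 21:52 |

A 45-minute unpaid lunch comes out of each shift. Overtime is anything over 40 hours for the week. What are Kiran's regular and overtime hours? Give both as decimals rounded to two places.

Wed: 11:22–21:36 = 10 h 14 min; less 45 min break → 9 h 29 min
Thu: 09:41–20:20 = 10 h 39 min; less 45 min break → 9 h 54 min
Fri: 09:24–19:40 = 10 h 16 min; less 45 min break → 9 h 31 min
Sat: 07:02–15:09 = 8 h 7 min; less 45 min break → 7 h 22 min
Sun: 09:56–21:52 = 11 h 56 min; less 45 min break → 11 h 11 min
Total worked: 47 h 27 min = 47.45 h.
Threshold 40 h → overtime 7 h 27 min, regular 40 h 0 min.

Regular 40.00 hours, overtime 7.45 hours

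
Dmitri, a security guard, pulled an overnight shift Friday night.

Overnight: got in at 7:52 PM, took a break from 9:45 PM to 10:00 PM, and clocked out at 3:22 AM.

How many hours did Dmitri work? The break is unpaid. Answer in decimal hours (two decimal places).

7.25 hours

Overnight: 7:52 PM → midnight = 4 h 8 min; midnight → 3:22 AM = 3 h 22 min; span 7 h 30 min; less 15 min break → 7 h 15 min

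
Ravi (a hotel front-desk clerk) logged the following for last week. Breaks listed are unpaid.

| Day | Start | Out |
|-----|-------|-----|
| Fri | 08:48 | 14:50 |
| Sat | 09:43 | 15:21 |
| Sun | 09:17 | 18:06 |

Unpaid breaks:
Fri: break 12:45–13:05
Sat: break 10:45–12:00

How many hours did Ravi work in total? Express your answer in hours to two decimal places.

18.90 hours

Fri: 08:48–14:50 = 6 h 2 min; less 20 min break → 5 h 42 min
Sat: 09:43–15:21 = 5 h 38 min; less 75 min break → 4 h 23 min
Sun: 09:17–18:06 = 8 h 49 min
Total: 5 h 42 min + 4 h 23 min + 8 h 49 min = 18 h 54 min.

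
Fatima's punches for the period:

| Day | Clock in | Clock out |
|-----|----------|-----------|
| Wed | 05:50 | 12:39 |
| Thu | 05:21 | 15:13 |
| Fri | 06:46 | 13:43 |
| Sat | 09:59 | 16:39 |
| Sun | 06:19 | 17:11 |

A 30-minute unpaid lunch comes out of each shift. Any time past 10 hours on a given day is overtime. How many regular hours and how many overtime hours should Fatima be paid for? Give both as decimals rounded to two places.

Wed: 05:50–12:39 = 6 h 49 min; less 30 min break → 6 h 19 min
Thu: 05:21–15:13 = 9 h 52 min; less 30 min break → 9 h 22 min
Fri: 06:46–13:43 = 6 h 57 min; less 30 min break → 6 h 27 min
Sat: 09:59–16:39 = 6 h 40 min; less 30 min break → 6 h 10 min
Sun: 06:19–17:11 = 10 h 52 min; less 30 min break → 10 h 22 min
Wed reg 6 h 19 min / OT 0 h 0 min; Thu reg 9 h 22 min / OT 0 h 0 min; Fri reg 6 h 27 min / OT 0 h 0 min; Sat reg 6 h 10 min / OT 0 h 0 min; Sun reg 10 h 0 min / OT 0 h 22 min.
Totals: regular 38 h 18 min, overtime 0 h 22 min.

Regular 38.30 hours, overtime 0.37 hours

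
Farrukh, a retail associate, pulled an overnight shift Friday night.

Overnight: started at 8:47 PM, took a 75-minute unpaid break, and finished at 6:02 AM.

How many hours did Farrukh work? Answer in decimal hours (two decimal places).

Overnight: 8:47 PM → midnight = 3 h 13 min; midnight → 6:02 AM = 6 h 2 min; span 9 h 15 min; less 75 min break → 8 h 0 min

8.00 hours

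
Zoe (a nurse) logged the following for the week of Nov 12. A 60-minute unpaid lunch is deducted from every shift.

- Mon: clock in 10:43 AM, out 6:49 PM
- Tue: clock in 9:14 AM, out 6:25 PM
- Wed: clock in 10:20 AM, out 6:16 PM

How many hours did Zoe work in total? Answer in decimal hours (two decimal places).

Mon: 10:43 AM–6:49 PM = 8 h 6 min; less 60 min break → 7 h 6 min
Tue: 9:14 AM–6:25 PM = 9 h 11 min; less 60 min break → 8 h 11 min
Wed: 10:20 AM–6:16 PM = 7 h 56 min; less 60 min break → 6 h 56 min
Total: 7 h 6 min + 8 h 11 min + 6 h 56 min = 22 h 13 min.

22.22 hours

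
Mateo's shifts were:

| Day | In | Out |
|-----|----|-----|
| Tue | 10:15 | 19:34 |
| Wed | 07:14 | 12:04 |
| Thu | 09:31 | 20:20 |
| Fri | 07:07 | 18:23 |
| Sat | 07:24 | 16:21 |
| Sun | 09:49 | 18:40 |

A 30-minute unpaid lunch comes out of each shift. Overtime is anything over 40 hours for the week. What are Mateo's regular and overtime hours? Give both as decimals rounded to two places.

Regular 40.00 hours, overtime 11.03 hours

Tue: 10:15–19:34 = 9 h 19 min; less 30 min break → 8 h 49 min
Wed: 07:14–12:04 = 4 h 50 min; less 30 min break → 4 h 20 min
Thu: 09:31–20:20 = 10 h 49 min; less 30 min break → 10 h 19 min
Fri: 07:07–18:23 = 11 h 16 min; less 30 min break → 10 h 46 min
Sat: 07:24–16:21 = 8 h 57 min; less 30 min break → 8 h 27 min
Sun: 09:49–18:40 = 8 h 51 min; less 30 min break → 8 h 21 min
Total worked: 51 h 2 min = 51.03 h.
Threshold 40 h → overtime 11 h 2 min, regular 40 h 0 min.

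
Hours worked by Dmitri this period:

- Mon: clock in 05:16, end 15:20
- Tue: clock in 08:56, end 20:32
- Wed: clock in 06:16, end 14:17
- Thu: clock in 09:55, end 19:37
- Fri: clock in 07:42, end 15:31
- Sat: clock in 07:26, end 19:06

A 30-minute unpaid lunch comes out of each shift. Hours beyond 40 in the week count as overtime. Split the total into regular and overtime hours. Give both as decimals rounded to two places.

Mon: 05:16–15:20 = 10 h 4 min; less 30 min break → 9 h 34 min
Tue: 08:56–20:32 = 11 h 36 min; less 30 min break → 11 h 6 min
Wed: 06:16–14:17 = 8 h 1 min; less 30 min break → 7 h 31 min
Thu: 09:55–19:37 = 9 h 42 min; less 30 min break → 9 h 12 min
Fri: 07:42–15:31 = 7 h 49 min; less 30 min break → 7 h 19 min
Sat: 07:26–19:06 = 11 h 40 min; less 30 min break → 11 h 10 min
Total worked: 55 h 52 min = 55.87 h.
Threshold 40 h → overtime 15 h 52 min, regular 40 h 0 min.

Regular 40.00 hours, overtime 15.87 hours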